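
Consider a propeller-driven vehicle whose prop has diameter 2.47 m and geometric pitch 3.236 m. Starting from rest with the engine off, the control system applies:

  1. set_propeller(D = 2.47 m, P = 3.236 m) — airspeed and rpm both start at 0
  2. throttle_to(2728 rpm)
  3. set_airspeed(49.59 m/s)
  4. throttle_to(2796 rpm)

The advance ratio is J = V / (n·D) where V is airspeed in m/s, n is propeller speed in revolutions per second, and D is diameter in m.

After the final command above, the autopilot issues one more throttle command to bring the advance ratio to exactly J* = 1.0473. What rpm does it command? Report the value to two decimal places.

rpm = 1150.21

set_propeller: D = 2.47 m, P = 3.236 m (p = P/D = 1.310121); state ← (V=0, rpm=0)
throttle_to(2728): rpm ← 2728
set_airspeed(49.59): V ← 49.59 m/s
throttle_to(2796): rpm ← 2796
final state: V = 49.59 m/s, rpm = 2796 → n = rpm/60 = 46.600000 rev/s
target J* = 1.0473; solve J* = V/(n·D) for n: n = V/(J*·D) = 49.59/(1.0473 × 2.47) = 19.170174 rev/s
rpm = 60·n = 1150.210431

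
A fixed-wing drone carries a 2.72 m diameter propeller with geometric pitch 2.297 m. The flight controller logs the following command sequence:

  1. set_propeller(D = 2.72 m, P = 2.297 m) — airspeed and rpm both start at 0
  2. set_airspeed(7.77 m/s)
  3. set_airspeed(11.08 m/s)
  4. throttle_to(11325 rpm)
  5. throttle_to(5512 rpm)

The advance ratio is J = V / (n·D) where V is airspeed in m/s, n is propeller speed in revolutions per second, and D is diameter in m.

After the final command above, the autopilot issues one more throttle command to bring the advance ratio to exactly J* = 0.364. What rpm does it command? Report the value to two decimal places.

rpm = 671.46

set_propeller: D = 2.72 m, P = 2.297 m (p = P/D = 0.844485); state ← (V=0, rpm=0)
set_airspeed(7.77): V ← 7.77 m/s
set_airspeed(11.08): V ← 11.08 m/s
throttle_to(11325): rpm ← 11325
throttle_to(5512): rpm ← 5512
final state: V = 11.08 m/s, rpm = 5512 → n = rpm/60 = 91.866667 rev/s
target J* = 0.364; solve J* = V/(n·D) for n: n = V/(J*·D) = 11.08/(0.364 × 2.72) = 11.191015 rev/s
rpm = 60·n = 671.460892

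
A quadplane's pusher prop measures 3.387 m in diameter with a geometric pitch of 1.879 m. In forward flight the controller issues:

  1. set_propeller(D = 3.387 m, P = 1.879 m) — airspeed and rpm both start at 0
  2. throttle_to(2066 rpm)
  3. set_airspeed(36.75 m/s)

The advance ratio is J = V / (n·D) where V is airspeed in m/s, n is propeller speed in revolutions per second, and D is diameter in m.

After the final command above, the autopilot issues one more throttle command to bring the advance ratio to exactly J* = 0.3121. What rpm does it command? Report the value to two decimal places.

set_propeller: D = 3.387 m, P = 1.879 m (p = P/D = 0.554768); state ← (V=0, rpm=0)
throttle_to(2066): rpm ← 2066
set_airspeed(36.75): V ← 36.75 m/s
final state: V = 36.75 m/s, rpm = 2066 → n = rpm/60 = 34.433333 rev/s
target J* = 0.3121; solve J* = V/(n·D) for n: n = V/(J*·D) = 36.75/(0.3121 × 3.387) = 34.765492 rev/s
rpm = 60·n = 2085.929511

rpm = 2085.93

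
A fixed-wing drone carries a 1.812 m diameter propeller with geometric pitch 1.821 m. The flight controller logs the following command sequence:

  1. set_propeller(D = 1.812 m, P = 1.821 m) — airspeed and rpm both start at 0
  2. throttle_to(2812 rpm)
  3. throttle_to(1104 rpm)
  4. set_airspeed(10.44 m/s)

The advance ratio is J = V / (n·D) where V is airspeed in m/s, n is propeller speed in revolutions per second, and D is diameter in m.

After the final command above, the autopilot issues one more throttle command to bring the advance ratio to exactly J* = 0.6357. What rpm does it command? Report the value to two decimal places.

set_propeller: D = 1.812 m, P = 1.821 m (p = P/D = 1.004967); state ← (V=0, rpm=0)
throttle_to(2812): rpm ← 2812
throttle_to(1104): rpm ← 1104
set_airspeed(10.44): V ← 10.44 m/s
final state: V = 10.44 m/s, rpm = 1104 → n = rpm/60 = 18.400000 rev/s
target J* = 0.6357; solve J* = V/(n·D) for n: n = V/(J*·D) = 10.44/(0.6357 × 1.812) = 9.063378 rev/s
rpm = 60·n = 543.802681

rpm = 543.80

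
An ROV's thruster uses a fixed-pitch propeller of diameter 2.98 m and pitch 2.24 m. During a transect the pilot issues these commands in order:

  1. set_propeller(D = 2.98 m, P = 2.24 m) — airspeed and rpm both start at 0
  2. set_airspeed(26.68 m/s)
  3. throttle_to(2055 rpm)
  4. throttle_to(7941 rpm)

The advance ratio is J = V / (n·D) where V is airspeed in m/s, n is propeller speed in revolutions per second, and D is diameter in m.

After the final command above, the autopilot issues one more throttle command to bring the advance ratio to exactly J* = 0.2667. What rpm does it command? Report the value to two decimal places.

set_propeller: D = 2.98 m, P = 2.24 m (p = P/D = 0.751678); state ← (V=0, rpm=0)
set_airspeed(26.68): V ← 26.68 m/s
throttle_to(2055): rpm ← 2055
throttle_to(7941): rpm ← 7941
final state: V = 26.68 m/s, rpm = 7941 → n = rpm/60 = 132.350000 rev/s
target J* = 0.2667; solve J* = V/(n·D) for n: n = V/(J*·D) = 26.68/(0.2667 × 2.98) = 33.569629 rev/s
rpm = 60·n = 2014.177758

rpm = 2014.18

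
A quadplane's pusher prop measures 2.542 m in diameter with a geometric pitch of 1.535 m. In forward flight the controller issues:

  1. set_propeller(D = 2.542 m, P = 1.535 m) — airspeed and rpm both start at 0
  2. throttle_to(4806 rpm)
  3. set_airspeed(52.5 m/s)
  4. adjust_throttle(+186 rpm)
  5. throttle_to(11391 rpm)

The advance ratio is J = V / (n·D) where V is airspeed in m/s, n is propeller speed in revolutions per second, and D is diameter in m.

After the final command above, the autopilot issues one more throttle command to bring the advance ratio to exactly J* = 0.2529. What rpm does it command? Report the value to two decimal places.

set_propeller: D = 2.542 m, P = 1.535 m (p = P/D = 0.603855); state ← (V=0, rpm=0)
throttle_to(4806): rpm ← 4806
set_airspeed(52.5): V ← 52.5 m/s
adjust_throttle(+186): rpm ← 4806 +186 = 4992
throttle_to(11391): rpm ← 11391
final state: V = 52.5 m/s, rpm = 11391 → n = rpm/60 = 189.850000 rev/s
target J* = 0.2529; solve J* = V/(n·D) for n: n = V/(J*·D) = 52.5/(0.2529 × 2.542) = 81.664805 rev/s
rpm = 60·n = 4899.888283

rpm = 4899.89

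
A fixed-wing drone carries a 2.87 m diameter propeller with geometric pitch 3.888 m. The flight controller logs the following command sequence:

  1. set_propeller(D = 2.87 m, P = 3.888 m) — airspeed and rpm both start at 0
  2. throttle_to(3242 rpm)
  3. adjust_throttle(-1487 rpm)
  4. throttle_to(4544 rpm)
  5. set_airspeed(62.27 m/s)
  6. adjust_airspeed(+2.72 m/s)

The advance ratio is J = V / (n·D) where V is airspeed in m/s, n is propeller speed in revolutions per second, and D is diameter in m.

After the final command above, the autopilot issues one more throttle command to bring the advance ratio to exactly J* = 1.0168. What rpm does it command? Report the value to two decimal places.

rpm = 1336.23

set_propeller: D = 2.87 m, P = 3.888 m (p = P/D = 1.354704); state ← (V=0, rpm=0)
throttle_to(3242): rpm ← 3242
adjust_throttle(-1487): rpm ← 3242 -1487 = 1755
throttle_to(4544): rpm ← 4544
set_airspeed(62.27): V ← 62.27 m/s
adjust_airspeed(+2.72): V ← 62.27 +2.72 = 64.99 m/s
final state: V = 64.99 m/s, rpm = 4544 → n = rpm/60 = 75.733333 rev/s
target J* = 1.0168; solve J* = V/(n·D) for n: n = V/(J*·D) = 64.99/(1.0168 × 2.87) = 22.270456 rev/s
rpm = 60·n = 1336.227339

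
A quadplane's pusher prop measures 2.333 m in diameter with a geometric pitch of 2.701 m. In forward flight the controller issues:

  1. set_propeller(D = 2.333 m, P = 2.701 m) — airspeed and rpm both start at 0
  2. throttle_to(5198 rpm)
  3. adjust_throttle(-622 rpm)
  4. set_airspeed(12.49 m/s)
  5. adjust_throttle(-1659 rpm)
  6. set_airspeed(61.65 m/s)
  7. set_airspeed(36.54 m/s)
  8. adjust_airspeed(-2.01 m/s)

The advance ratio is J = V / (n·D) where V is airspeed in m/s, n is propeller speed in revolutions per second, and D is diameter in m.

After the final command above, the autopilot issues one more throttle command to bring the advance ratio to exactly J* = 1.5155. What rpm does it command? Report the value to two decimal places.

set_propeller: D = 2.333 m, P = 2.701 m (p = P/D = 1.157737); state ← (V=0, rpm=0)
throttle_to(5198): rpm ← 5198
adjust_throttle(-622): rpm ← 5198 -622 = 4576
set_airspeed(12.49): V ← 12.49 m/s
adjust_throttle(-1659): rpm ← 4576 -1659 = 2917
set_airspeed(61.65): V ← 61.65 m/s
set_airspeed(36.54): V ← 36.54 m/s
adjust_airspeed(-2.01): V ← 36.54 -2.01 = 34.53 m/s
final state: V = 34.53 m/s, rpm = 2917 → n = rpm/60 = 48.616667 rev/s
target J* = 1.5155; solve J* = V/(n·D) for n: n = V/(J*·D) = 34.53/(1.5155 × 2.333) = 9.766206 rev/s
rpm = 60·n = 585.972385

rpm = 585.97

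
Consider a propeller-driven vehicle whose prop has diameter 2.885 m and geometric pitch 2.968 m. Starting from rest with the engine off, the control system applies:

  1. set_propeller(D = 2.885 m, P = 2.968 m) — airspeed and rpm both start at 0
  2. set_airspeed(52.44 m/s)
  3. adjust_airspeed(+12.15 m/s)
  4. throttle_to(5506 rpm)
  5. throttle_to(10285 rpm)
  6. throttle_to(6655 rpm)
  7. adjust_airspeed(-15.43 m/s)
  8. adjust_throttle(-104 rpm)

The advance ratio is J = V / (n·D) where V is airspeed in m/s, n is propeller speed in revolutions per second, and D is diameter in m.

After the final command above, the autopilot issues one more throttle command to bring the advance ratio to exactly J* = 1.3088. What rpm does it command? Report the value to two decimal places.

set_propeller: D = 2.885 m, P = 2.968 m (p = P/D = 1.028769); state ← (V=0, rpm=0)
set_airspeed(52.44): V ← 52.44 m/s
adjust_airspeed(+12.15): V ← 52.44 +12.15 = 64.59 m/s
throttle_to(5506): rpm ← 5506
throttle_to(10285): rpm ← 10285
throttle_to(6655): rpm ← 6655
adjust_airspeed(-15.43): V ← 64.59 -15.43 = 49.16 m/s
adjust_throttle(-104): rpm ← 6655 -104 = 6551
final state: V = 49.16 m/s, rpm = 6551 → n = rpm/60 = 109.183333 rev/s
target J* = 1.3088; solve J* = V/(n·D) for n: n = V/(J*·D) = 49.16/(1.3088 × 2.885) = 13.019454 rev/s
rpm = 60·n = 781.167238

rpm = 781.17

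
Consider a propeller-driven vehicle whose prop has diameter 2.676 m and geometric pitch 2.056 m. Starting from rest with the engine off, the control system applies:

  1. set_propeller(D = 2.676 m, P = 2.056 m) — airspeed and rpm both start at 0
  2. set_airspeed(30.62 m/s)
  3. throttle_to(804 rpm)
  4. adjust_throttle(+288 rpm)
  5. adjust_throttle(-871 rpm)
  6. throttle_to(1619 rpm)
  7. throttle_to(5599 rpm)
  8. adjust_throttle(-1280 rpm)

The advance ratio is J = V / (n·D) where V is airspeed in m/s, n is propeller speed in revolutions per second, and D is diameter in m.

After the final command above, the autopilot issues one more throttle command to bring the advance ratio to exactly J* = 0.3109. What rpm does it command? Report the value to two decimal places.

set_propeller: D = 2.676 m, P = 2.056 m (p = P/D = 0.768311); state ← (V=0, rpm=0)
set_airspeed(30.62): V ← 30.62 m/s
throttle_to(804): rpm ← 804
adjust_throttle(+288): rpm ← 804 +288 = 1092
adjust_throttle(-871): rpm ← 1092 -871 = 221
throttle_to(1619): rpm ← 1619
throttle_to(5599): rpm ← 5599
adjust_throttle(-1280): rpm ← 5599 -1280 = 4319
final state: V = 30.62 m/s, rpm = 4319 → n = rpm/60 = 71.983333 rev/s
target J* = 0.3109; solve J* = V/(n·D) for n: n = V/(J*·D) = 30.62/(0.3109 × 2.676) = 36.804282 rev/s
rpm = 60·n = 2208.256948

rpm = 2208.26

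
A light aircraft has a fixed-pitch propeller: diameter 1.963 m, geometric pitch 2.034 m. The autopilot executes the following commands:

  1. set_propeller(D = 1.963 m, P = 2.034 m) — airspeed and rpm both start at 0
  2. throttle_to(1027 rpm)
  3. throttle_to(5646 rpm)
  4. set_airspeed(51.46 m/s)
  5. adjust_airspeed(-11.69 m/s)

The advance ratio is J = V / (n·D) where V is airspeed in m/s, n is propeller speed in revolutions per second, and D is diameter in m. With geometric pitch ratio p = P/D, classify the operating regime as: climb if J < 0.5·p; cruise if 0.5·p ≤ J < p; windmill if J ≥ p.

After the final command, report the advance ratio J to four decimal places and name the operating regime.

set_propeller: D = 1.963 m, P = 2.034 m (p = P/D = 1.036169); state ← (V=0, rpm=0)
throttle_to(1027): rpm ← 1027
throttle_to(5646): rpm ← 5646
set_airspeed(51.46): V ← 51.46 m/s
adjust_airspeed(-11.69): V ← 51.46 -11.69 = 39.77 m/s
final state: V = 39.77 m/s, rpm = 5646 → n = rpm/60 = 94.100000 rev/s
J = V / (n·D) = 39.77 / (94.100000 × 1.963) = 0.215301
regime bands: climb J<0.5181 | cruise [0.5181, 1.0362) | windmill J≥1.0362
J = 0.2153 → climb

J = 0.2153, regime = climb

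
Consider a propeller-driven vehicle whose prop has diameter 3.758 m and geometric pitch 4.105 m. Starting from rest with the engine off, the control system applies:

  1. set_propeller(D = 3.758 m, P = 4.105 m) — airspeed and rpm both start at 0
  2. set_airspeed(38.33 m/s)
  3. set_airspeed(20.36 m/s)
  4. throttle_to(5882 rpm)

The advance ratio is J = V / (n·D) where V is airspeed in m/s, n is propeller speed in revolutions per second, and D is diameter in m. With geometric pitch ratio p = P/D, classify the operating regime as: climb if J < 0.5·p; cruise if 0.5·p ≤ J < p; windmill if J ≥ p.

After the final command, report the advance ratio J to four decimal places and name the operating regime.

set_propeller: D = 3.758 m, P = 4.105 m (p = P/D = 1.092336); state ← (V=0, rpm=0)
set_airspeed(38.33): V ← 38.33 m/s
set_airspeed(20.36): V ← 20.36 m/s
throttle_to(5882): rpm ← 5882
final state: V = 20.36 m/s, rpm = 5882 → n = rpm/60 = 98.033333 rev/s
J = V / (n·D) = 20.36 / (98.033333 × 3.758) = 0.055265
regime bands: climb J<0.5462 | cruise [0.5462, 1.0923) | windmill J≥1.0923
J = 0.0553 → climb

J = 0.0553, regime = climb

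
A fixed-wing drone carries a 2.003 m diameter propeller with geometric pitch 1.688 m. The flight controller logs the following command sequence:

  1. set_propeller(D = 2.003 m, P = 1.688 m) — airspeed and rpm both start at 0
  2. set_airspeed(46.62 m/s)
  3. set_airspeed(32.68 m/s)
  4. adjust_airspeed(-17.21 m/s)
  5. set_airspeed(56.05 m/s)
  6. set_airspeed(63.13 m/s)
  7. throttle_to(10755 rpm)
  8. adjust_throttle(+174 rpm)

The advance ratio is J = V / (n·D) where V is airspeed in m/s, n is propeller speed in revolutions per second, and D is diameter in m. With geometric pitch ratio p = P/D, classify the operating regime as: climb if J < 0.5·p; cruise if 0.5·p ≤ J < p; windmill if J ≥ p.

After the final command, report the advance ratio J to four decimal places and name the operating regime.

J = 0.1730, regime = climb

set_propeller: D = 2.003 m, P = 1.688 m (p = P/D = 0.842736); state ← (V=0, rpm=0)
set_airspeed(46.62): V ← 46.62 m/s
set_airspeed(32.68): V ← 32.68 m/s
adjust_airspeed(-17.21): V ← 32.68 -17.21 = 15.47 m/s
set_airspeed(56.05): V ← 56.05 m/s
set_airspeed(63.13): V ← 63.13 m/s
throttle_to(10755): rpm ← 10755
adjust_throttle(+174): rpm ← 10755 +174 = 10929
final state: V = 63.13 m/s, rpm = 10929 → n = rpm/60 = 182.150000 rev/s
J = V / (n·D) = 63.13 / (182.150000 × 2.003) = 0.173032
regime bands: climb J<0.4214 | cruise [0.4214, 0.8427) | windmill J≥0.8427
J = 0.1730 → climb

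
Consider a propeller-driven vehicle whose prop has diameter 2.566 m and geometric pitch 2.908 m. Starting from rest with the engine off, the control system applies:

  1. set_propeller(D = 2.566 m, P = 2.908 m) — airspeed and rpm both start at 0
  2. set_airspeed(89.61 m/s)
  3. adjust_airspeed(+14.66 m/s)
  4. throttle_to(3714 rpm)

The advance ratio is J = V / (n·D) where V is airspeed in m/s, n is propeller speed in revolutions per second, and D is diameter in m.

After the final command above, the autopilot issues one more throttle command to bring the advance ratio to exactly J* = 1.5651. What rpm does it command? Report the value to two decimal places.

rpm = 1557.80

set_propeller: D = 2.566 m, P = 2.908 m (p = P/D = 1.133281); state ← (V=0, rpm=0)
set_airspeed(89.61): V ← 89.61 m/s
adjust_airspeed(+14.66): V ← 89.61 +14.66 = 104.27 m/s
throttle_to(3714): rpm ← 3714
final state: V = 104.27 m/s, rpm = 3714 → n = rpm/60 = 61.900000 rev/s
target J* = 1.5651; solve J* = V/(n·D) for n: n = V/(J*·D) = 104.27/(1.5651 × 2.566) = 25.963344 rev/s
rpm = 60·n = 1557.800649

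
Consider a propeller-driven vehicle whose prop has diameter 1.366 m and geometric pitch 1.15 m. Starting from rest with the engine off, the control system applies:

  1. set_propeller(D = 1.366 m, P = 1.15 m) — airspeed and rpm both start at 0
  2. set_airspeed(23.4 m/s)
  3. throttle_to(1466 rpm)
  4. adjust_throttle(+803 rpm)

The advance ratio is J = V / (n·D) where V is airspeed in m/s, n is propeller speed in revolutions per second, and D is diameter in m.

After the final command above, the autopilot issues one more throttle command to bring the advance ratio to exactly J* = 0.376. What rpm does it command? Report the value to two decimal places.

rpm = 2733.56

set_propeller: D = 1.366 m, P = 1.15 m (p = P/D = 0.841874); state ← (V=0, rpm=0)
set_airspeed(23.4): V ← 23.4 m/s
throttle_to(1466): rpm ← 1466
adjust_throttle(+803): rpm ← 1466 +803 = 2269
final state: V = 23.4 m/s, rpm = 2269 → n = rpm/60 = 37.816667 rev/s
target J* = 0.376; solve J* = V/(n·D) for n: n = V/(J*·D) = 23.4/(0.376 × 1.366) = 45.559328 rev/s
rpm = 60·n = 2733.559702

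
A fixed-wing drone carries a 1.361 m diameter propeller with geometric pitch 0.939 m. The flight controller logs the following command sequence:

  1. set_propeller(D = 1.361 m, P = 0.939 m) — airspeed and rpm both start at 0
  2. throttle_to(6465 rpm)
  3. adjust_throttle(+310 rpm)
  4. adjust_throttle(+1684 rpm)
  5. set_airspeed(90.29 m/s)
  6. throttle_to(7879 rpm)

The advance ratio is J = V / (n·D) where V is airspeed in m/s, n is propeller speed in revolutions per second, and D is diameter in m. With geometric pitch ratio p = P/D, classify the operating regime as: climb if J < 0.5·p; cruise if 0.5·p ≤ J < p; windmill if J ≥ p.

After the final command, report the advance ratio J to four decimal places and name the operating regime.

set_propeller: D = 1.361 m, P = 0.939 m (p = P/D = 0.689934); state ← (V=0, rpm=0)
throttle_to(6465): rpm ← 6465
adjust_throttle(+310): rpm ← 6465 +310 = 6775
adjust_throttle(+1684): rpm ← 6775 +1684 = 8459
set_airspeed(90.29): V ← 90.29 m/s
throttle_to(7879): rpm ← 7879
final state: V = 90.29 m/s, rpm = 7879 → n = rpm/60 = 131.316667 rev/s
J = V / (n·D) = 90.29 / (131.316667 × 1.361) = 0.505198
regime bands: climb J<0.3450 | cruise [0.3450, 0.6899) | windmill J≥0.6899
J = 0.5052 → cruise

J = 0.5052, regime = cruise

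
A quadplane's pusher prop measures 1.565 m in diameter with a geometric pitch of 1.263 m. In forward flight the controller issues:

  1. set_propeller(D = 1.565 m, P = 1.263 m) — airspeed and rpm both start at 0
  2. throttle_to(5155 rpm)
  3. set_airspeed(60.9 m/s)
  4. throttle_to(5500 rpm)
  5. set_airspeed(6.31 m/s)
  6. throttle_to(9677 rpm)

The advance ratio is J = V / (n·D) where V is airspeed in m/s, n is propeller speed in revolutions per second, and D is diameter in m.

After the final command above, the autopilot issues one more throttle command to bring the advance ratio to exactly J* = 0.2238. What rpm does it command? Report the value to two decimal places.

set_propeller: D = 1.565 m, P = 1.263 m (p = P/D = 0.807029); state ← (V=0, rpm=0)
throttle_to(5155): rpm ← 5155
set_airspeed(60.9): V ← 60.9 m/s
throttle_to(5500): rpm ← 5500
set_airspeed(6.31): V ← 6.31 m/s
throttle_to(9677): rpm ← 9677
final state: V = 6.31 m/s, rpm = 9677 → n = rpm/60 = 161.283333 rev/s
target J* = 0.2238; solve J* = V/(n·D) for n: n = V/(J*·D) = 6.31/(0.2238 × 1.565) = 18.015857 rev/s
rpm = 60·n = 1080.951443

rpm = 1080.95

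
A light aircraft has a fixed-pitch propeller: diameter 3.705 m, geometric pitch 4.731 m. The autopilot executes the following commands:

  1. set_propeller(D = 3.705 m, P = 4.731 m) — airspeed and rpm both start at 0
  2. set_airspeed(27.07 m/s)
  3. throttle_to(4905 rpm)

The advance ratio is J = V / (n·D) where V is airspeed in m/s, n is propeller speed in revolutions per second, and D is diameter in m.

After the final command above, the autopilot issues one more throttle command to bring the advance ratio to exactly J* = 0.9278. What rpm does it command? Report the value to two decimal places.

set_propeller: D = 3.705 m, P = 4.731 m (p = P/D = 1.276923); state ← (V=0, rpm=0)
set_airspeed(27.07): V ← 27.07 m/s
throttle_to(4905): rpm ← 4905
final state: V = 27.07 m/s, rpm = 4905 → n = rpm/60 = 81.750000 rev/s
target J* = 0.9278; solve J* = V/(n·D) for n: n = V/(J*·D) = 27.07/(0.9278 × 3.705) = 7.874911 rev/s
rpm = 60·n = 472.494683

rpm = 472.49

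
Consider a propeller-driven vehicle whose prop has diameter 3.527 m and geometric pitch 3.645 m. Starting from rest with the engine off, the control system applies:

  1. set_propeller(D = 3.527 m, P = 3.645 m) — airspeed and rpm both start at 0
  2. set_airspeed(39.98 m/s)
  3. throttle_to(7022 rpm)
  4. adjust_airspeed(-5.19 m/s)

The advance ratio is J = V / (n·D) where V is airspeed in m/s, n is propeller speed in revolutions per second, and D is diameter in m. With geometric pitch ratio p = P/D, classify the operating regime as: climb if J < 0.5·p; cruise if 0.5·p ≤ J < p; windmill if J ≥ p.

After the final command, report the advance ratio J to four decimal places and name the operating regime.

set_propeller: D = 3.527 m, P = 3.645 m (p = P/D = 1.033456); state ← (V=0, rpm=0)
set_airspeed(39.98): V ← 39.98 m/s
throttle_to(7022): rpm ← 7022
adjust_airspeed(-5.19): V ← 39.98 -5.19 = 34.79 m/s
final state: V = 34.79 m/s, rpm = 7022 → n = rpm/60 = 117.033333 rev/s
J = V / (n·D) = 34.79 / (117.033333 × 3.527) = 0.084283
regime bands: climb J<0.5167 | cruise [0.5167, 1.0335) | windmill J≥1.0335
J = 0.0843 → climb

J = 0.0843, regime = climb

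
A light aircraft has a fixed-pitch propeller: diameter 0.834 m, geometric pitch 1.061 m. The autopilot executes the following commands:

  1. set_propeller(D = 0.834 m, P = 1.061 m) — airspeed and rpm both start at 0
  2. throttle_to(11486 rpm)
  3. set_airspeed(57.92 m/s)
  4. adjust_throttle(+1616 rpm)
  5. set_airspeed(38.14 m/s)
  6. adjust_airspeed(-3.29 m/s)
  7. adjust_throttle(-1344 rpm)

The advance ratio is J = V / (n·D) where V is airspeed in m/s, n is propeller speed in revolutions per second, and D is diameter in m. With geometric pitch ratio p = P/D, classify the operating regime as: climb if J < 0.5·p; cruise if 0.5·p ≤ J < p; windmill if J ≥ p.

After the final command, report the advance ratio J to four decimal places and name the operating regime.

J = 0.2132, regime = climb

set_propeller: D = 0.834 m, P = 1.061 m (p = P/D = 1.272182); state ← (V=0, rpm=0)
throttle_to(11486): rpm ← 11486
set_airspeed(57.92): V ← 57.92 m/s
adjust_throttle(+1616): rpm ← 11486 +1616 = 13102
set_airspeed(38.14): V ← 38.14 m/s
adjust_airspeed(-3.29): V ← 38.14 -3.29 = 34.85 m/s
adjust_throttle(-1344): rpm ← 13102 -1344 = 11758
final state: V = 34.85 m/s, rpm = 11758 → n = rpm/60 = 195.966667 rev/s
J = V / (n·D) = 34.85 / (195.966667 × 0.834) = 0.213233
regime bands: climb J<0.6361 | cruise [0.6361, 1.2722) | windmill J≥1.2722
J = 0.2132 → climb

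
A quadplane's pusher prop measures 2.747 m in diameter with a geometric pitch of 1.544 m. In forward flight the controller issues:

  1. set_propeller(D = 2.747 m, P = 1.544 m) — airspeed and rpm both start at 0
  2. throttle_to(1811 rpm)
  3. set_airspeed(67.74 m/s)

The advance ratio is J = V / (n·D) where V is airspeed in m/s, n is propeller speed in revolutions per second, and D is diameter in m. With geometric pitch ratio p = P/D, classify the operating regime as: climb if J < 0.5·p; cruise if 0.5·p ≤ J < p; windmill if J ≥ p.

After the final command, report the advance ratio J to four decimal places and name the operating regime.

J = 0.8170, regime = windmill

set_propeller: D = 2.747 m, P = 1.544 m (p = P/D = 0.562068); state ← (V=0, rpm=0)
throttle_to(1811): rpm ← 1811
set_airspeed(67.74): V ← 67.74 m/s
final state: V = 67.74 m/s, rpm = 1811 → n = rpm/60 = 30.183333 rev/s
J = V / (n·D) = 67.74 / (30.183333 × 2.747) = 0.816995
regime bands: climb J<0.2810 | cruise [0.2810, 0.5621) | windmill J≥0.5621
J = 0.8170 → windmill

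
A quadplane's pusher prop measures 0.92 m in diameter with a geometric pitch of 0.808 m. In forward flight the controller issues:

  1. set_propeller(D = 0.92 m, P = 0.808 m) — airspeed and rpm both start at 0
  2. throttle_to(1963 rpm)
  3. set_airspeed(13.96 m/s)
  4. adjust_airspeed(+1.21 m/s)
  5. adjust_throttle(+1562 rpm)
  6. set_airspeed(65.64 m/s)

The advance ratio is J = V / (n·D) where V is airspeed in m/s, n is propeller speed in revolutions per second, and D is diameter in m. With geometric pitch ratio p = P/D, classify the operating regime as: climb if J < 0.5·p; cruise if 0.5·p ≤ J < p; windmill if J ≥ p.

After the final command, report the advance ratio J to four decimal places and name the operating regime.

J = 1.2144, regime = windmill

set_propeller: D = 0.92 m, P = 0.808 m (p = P/D = 0.878261); state ← (V=0, rpm=0)
throttle_to(1963): rpm ← 1963
set_airspeed(13.96): V ← 13.96 m/s
adjust_airspeed(+1.21): V ← 13.96 +1.21 = 15.17 m/s
adjust_throttle(+1562): rpm ← 1963 +1562 = 3525
set_airspeed(65.64): V ← 65.64 m/s
final state: V = 65.64 m/s, rpm = 3525 → n = rpm/60 = 58.750000 rev/s
J = V / (n·D) = 65.64 / (58.750000 × 0.92) = 1.214431
regime bands: climb J<0.4391 | cruise [0.4391, 0.8783) | windmill J≥0.8783
J = 1.2144 → windmill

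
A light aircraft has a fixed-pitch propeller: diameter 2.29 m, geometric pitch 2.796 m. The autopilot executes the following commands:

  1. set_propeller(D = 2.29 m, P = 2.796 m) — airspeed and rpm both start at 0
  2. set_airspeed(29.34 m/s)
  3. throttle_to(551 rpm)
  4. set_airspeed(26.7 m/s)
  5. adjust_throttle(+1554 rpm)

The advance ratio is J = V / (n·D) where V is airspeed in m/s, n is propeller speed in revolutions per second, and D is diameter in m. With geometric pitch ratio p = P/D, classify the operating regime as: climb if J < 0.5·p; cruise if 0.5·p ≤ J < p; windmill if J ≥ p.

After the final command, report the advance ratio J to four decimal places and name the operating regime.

set_propeller: D = 2.29 m, P = 2.796 m (p = P/D = 1.220961); state ← (V=0, rpm=0)
set_airspeed(29.34): V ← 29.34 m/s
throttle_to(551): rpm ← 551
set_airspeed(26.7): V ← 26.7 m/s
adjust_throttle(+1554): rpm ← 551 +1554 = 2105
final state: V = 26.7 m/s, rpm = 2105 → n = rpm/60 = 35.083333 rev/s
J = V / (n·D) = 26.7 / (35.083333 × 2.29) = 0.332334
regime bands: climb J<0.6105 | cruise [0.6105, 1.2210) | windmill J≥1.2210
J = 0.3323 → climb

J = 0.3323, regime = climb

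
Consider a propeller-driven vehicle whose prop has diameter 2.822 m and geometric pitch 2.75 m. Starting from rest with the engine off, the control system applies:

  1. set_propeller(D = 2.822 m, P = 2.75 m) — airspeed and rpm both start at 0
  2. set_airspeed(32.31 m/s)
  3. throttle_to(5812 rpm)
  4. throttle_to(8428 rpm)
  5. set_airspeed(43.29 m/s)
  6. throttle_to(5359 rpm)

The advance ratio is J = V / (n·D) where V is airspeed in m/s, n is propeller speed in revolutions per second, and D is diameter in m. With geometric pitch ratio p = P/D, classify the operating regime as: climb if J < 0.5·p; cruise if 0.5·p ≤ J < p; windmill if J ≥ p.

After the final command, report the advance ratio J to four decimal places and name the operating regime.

set_propeller: D = 2.822 m, P = 2.75 m (p = P/D = 0.974486); state ← (V=0, rpm=0)
set_airspeed(32.31): V ← 32.31 m/s
throttle_to(5812): rpm ← 5812
throttle_to(8428): rpm ← 8428
set_airspeed(43.29): V ← 43.29 m/s
throttle_to(5359): rpm ← 5359
final state: V = 43.29 m/s, rpm = 5359 → n = rpm/60 = 89.316667 rev/s
J = V / (n·D) = 43.29 / (89.316667 × 2.822) = 0.171751
regime bands: climb J<0.4872 | cruise [0.4872, 0.9745) | windmill J≥0.9745
J = 0.1718 → climb

J = 0.1718, regime = climb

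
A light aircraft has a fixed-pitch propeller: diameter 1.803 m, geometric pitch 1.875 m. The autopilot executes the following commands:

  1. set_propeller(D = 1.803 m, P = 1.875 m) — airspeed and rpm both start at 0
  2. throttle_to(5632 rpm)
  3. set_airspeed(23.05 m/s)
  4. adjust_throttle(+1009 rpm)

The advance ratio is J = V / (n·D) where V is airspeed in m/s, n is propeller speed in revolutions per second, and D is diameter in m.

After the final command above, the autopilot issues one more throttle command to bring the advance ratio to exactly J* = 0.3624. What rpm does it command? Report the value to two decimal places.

set_propeller: D = 1.803 m, P = 1.875 m (p = P/D = 1.039933); state ← (V=0, rpm=0)
throttle_to(5632): rpm ← 5632
set_airspeed(23.05): V ← 23.05 m/s
adjust_throttle(+1009): rpm ← 5632 +1009 = 6641
final state: V = 23.05 m/s, rpm = 6641 → n = rpm/60 = 110.683333 rev/s
target J* = 0.3624; solve J* = V/(n·D) for n: n = V/(J*·D) = 23.05/(0.3624 × 1.803) = 35.276624 rev/s
rpm = 60·n = 2116.597430

rpm = 2116.60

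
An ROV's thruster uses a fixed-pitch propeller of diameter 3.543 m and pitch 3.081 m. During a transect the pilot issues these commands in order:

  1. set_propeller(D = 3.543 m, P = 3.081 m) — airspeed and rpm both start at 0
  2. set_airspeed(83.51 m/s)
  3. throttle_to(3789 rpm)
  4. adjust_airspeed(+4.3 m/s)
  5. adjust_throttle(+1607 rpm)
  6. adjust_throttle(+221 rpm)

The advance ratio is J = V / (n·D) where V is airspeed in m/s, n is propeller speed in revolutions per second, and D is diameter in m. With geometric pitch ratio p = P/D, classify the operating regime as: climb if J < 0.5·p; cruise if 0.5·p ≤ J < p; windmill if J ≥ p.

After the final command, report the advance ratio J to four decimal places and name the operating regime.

J = 0.2647, regime = climb

set_propeller: D = 3.543 m, P = 3.081 m (p = P/D = 0.869602); state ← (V=0, rpm=0)
set_airspeed(83.51): V ← 83.51 m/s
throttle_to(3789): rpm ← 3789
adjust_airspeed(+4.3): V ← 83.51 +4.3 = 87.81 m/s
adjust_throttle(+1607): rpm ← 3789 +1607 = 5396
adjust_throttle(+221): rpm ← 5396 +221 = 5617
final state: V = 87.81 m/s, rpm = 5617 → n = rpm/60 = 93.616667 rev/s
J = V / (n·D) = 87.81 / (93.616667 × 3.543) = 0.264740
regime bands: climb J<0.4348 | cruise [0.4348, 0.8696) | windmill J≥0.8696
J = 0.2647 → climb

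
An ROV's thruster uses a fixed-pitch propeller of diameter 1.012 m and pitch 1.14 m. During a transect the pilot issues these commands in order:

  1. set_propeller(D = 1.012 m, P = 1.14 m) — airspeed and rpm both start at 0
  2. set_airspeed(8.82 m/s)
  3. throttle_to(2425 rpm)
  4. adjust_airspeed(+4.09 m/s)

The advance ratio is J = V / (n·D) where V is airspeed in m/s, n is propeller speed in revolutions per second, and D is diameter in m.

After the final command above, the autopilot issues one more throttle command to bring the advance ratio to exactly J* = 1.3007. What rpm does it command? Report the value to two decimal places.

set_propeller: D = 1.012 m, P = 1.14 m (p = P/D = 1.126482); state ← (V=0, rpm=0)
set_airspeed(8.82): V ← 8.82 m/s
throttle_to(2425): rpm ← 2425
adjust_airspeed(+4.09): V ← 8.82 +4.09 = 12.91 m/s
final state: V = 12.91 m/s, rpm = 2425 → n = rpm/60 = 40.416667 rev/s
target J* = 1.3007; solve J* = V/(n·D) for n: n = V/(J*·D) = 12.91/(1.3007 × 1.012) = 9.807732 rev/s
rpm = 60·n = 588.463919

rpm = 588.46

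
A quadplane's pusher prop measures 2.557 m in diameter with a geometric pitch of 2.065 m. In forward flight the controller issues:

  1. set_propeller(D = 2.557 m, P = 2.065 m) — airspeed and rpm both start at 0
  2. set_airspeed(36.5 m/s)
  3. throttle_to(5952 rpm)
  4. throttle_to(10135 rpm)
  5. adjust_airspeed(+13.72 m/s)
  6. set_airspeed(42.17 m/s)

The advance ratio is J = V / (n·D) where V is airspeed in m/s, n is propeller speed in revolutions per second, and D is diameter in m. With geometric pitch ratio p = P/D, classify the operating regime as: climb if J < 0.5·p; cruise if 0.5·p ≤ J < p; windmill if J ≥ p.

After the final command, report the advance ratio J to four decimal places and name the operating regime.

J = 0.0976, regime = climb

set_propeller: D = 2.557 m, P = 2.065 m (p = P/D = 0.807587); state ← (V=0, rpm=0)
set_airspeed(36.5): V ← 36.5 m/s
throttle_to(5952): rpm ← 5952
throttle_to(10135): rpm ← 10135
adjust_airspeed(+13.72): V ← 36.5 +13.72 = 50.22 m/s
set_airspeed(42.17): V ← 42.17 m/s
final state: V = 42.17 m/s, rpm = 10135 → n = rpm/60 = 168.916667 rev/s
J = V / (n·D) = 42.17 / (168.916667 × 2.557) = 0.097634
regime bands: climb J<0.4038 | cruise [0.4038, 0.8076) | windmill J≥0.8076
J = 0.0976 → climb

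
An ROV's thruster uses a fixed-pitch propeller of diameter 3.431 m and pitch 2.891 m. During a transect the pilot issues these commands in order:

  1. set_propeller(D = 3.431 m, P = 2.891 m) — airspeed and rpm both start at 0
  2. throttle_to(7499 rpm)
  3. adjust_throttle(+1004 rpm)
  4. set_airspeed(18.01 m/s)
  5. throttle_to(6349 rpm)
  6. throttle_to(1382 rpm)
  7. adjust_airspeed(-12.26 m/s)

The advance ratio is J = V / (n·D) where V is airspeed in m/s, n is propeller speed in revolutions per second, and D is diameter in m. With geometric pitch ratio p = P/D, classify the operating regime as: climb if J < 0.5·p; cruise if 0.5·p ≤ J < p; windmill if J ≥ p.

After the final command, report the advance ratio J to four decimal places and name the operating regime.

set_propeller: D = 3.431 m, P = 2.891 m (p = P/D = 0.842611); state ← (V=0, rpm=0)
throttle_to(7499): rpm ← 7499
adjust_throttle(+1004): rpm ← 7499 +1004 = 8503
set_airspeed(18.01): V ← 18.01 m/s
throttle_to(6349): rpm ← 6349
throttle_to(1382): rpm ← 1382
adjust_airspeed(-12.26): V ← 18.01 -12.26 = 5.75 m/s
final state: V = 5.75 m/s, rpm = 1382 → n = rpm/60 = 23.033333 rev/s
J = V / (n·D) = 5.75 / (23.033333 × 3.431) = 0.072760
regime bands: climb J<0.4213 | cruise [0.4213, 0.8426) | windmill J≥0.8426
J = 0.0728 → climb

J = 0.0728, regime = climb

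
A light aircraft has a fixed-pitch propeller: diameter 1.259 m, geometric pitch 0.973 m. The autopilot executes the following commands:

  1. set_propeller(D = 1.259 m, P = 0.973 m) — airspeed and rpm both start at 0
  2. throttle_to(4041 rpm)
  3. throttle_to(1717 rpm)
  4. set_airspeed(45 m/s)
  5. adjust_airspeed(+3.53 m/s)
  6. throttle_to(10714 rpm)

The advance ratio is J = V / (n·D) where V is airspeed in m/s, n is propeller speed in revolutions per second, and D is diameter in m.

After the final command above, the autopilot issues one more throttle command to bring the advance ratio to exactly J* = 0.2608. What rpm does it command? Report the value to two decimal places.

rpm = 8868.05

set_propeller: D = 1.259 m, P = 0.973 m (p = P/D = 0.772836); state ← (V=0, rpm=0)
throttle_to(4041): rpm ← 4041
throttle_to(1717): rpm ← 1717
set_airspeed(45): V ← 45 m/s
adjust_airspeed(+3.53): V ← 45 +3.53 = 48.53 m/s
throttle_to(10714): rpm ← 10714
final state: V = 48.53 m/s, rpm = 10714 → n = rpm/60 = 178.566667 rev/s
target J* = 0.2608; solve J* = V/(n·D) for n: n = V/(J*·D) = 48.53/(0.2608 × 1.259) = 147.800864 rev/s
rpm = 60·n = 8868.051867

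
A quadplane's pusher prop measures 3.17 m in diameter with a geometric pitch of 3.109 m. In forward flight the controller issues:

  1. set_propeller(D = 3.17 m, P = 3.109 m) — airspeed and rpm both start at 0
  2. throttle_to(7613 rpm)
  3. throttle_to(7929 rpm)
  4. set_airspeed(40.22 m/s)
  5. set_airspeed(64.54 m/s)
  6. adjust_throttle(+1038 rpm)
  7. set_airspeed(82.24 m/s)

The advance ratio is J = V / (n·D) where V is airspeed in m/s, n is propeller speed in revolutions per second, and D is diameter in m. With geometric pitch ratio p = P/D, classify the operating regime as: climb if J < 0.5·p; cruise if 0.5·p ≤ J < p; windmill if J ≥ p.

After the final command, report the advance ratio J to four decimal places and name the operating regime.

J = 0.1736, regime = climb

set_propeller: D = 3.17 m, P = 3.109 m (p = P/D = 0.980757); state ← (V=0, rpm=0)
throttle_to(7613): rpm ← 7613
throttle_to(7929): rpm ← 7929
set_airspeed(40.22): V ← 40.22 m/s
set_airspeed(64.54): V ← 64.54 m/s
adjust_throttle(+1038): rpm ← 7929 +1038 = 8967
set_airspeed(82.24): V ← 82.24 m/s
final state: V = 82.24 m/s, rpm = 8967 → n = rpm/60 = 149.450000 rev/s
J = V / (n·D) = 82.24 / (149.450000 × 3.17) = 0.173591
regime bands: climb J<0.4904 | cruise [0.4904, 0.9808) | windmill J≥0.9808
J = 0.1736 → climb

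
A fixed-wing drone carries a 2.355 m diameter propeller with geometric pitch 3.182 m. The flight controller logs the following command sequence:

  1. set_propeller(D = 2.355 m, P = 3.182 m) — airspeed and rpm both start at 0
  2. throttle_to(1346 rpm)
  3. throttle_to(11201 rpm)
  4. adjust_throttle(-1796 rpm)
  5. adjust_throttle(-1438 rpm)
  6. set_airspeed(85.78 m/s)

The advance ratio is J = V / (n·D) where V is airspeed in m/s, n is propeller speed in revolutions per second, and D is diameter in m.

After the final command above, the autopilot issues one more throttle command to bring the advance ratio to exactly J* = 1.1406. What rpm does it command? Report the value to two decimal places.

set_propeller: D = 2.355 m, P = 3.182 m (p = P/D = 1.351168); state ← (V=0, rpm=0)
throttle_to(1346): rpm ← 1346
throttle_to(11201): rpm ← 11201
adjust_throttle(-1796): rpm ← 11201 -1796 = 9405
adjust_throttle(-1438): rpm ← 9405 -1438 = 7967
set_airspeed(85.78): V ← 85.78 m/s
final state: V = 85.78 m/s, rpm = 7967 → n = rpm/60 = 132.783333 rev/s
target J* = 1.1406; solve J* = V/(n·D) for n: n = V/(J*·D) = 85.78/(1.1406 × 2.355) = 31.934621 rev/s
rpm = 60·n = 1916.077246

rpm = 1916.08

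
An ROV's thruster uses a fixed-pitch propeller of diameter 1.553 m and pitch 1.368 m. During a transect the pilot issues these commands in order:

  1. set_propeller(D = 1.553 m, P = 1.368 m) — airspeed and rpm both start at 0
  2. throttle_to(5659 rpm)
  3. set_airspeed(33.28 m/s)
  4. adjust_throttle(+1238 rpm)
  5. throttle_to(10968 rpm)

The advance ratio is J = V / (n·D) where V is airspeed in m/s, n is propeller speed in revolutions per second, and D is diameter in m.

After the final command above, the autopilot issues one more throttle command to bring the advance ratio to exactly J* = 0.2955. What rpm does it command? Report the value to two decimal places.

rpm = 4351.17

set_propeller: D = 1.553 m, P = 1.368 m (p = P/D = 0.880876); state ← (V=0, rpm=0)
throttle_to(5659): rpm ← 5659
set_airspeed(33.28): V ← 33.28 m/s
adjust_throttle(+1238): rpm ← 5659 +1238 = 6897
throttle_to(10968): rpm ← 10968
final state: V = 33.28 m/s, rpm = 10968 → n = rpm/60 = 182.800000 rev/s
target J* = 0.2955; solve J* = V/(n·D) for n: n = V/(J*·D) = 33.28/(0.2955 × 1.553) = 72.519429 rev/s
rpm = 60·n = 4351.165748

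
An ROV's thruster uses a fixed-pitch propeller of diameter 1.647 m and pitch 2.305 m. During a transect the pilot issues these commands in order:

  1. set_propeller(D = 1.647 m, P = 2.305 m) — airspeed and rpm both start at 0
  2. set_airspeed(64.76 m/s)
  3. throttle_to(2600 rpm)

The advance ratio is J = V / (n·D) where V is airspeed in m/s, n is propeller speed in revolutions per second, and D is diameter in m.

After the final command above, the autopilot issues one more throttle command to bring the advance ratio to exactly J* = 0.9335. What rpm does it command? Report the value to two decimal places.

rpm = 2527.26

set_propeller: D = 1.647 m, P = 2.305 m (p = P/D = 1.399514); state ← (V=0, rpm=0)
set_airspeed(64.76): V ← 64.76 m/s
throttle_to(2600): rpm ← 2600
final state: V = 64.76 m/s, rpm = 2600 → n = rpm/60 = 43.333333 rev/s
target J* = 0.9335; solve J* = V/(n·D) for n: n = V/(J*·D) = 64.76/(0.9335 × 1.647) = 42.121024 rev/s
rpm = 60·n = 2527.261428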